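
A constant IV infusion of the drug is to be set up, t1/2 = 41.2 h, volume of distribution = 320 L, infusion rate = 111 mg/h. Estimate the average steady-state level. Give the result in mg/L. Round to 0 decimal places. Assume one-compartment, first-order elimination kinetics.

k = ln2 / t½ = 0.693147 / 41.2 = 0.01682 h⁻¹
CL = k × Vd = 0.01682 × 320 = 5.382 L/h
At steady state Css = R₀ / CL = 111 / 5.382 = 20.62 mg/L

21 mg/L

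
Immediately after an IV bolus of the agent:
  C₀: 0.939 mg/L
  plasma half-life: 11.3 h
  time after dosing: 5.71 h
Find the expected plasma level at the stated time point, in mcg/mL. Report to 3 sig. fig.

0.662 mcg/mL

k = ln2 / t½ = 0.693147 / 11.3 = 0.06134 h⁻¹
C = C₀ · e^(−k·t) = 0.9390 × e^(−0.06134 × 5.71)
  = 0.9390 × 0.7045 = 0.6615 mg/L
(0.6615 mg/L = 0.6615 mcg/mL)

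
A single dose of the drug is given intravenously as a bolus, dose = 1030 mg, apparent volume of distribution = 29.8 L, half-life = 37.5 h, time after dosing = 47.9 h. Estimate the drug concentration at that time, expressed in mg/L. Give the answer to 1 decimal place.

C₀ = Dose / Vd = 1030 / 29.8 = 34.56 mg/L
k = ln2 / t½ = 0.693147 / 37.5 = 0.01848 h⁻¹
C = C₀ · e^(−k·t) = 34.56 × e^(−0.01848 × 47.9)
  = 34.56 × 0.4126 = 14.26 mg/L

14.3 mg/L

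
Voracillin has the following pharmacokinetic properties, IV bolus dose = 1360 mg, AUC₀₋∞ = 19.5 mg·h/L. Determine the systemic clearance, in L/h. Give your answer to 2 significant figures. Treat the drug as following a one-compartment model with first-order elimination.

CL = Dose / AUC = 1360 / 19.5 = 69.74 L/h

70 L/h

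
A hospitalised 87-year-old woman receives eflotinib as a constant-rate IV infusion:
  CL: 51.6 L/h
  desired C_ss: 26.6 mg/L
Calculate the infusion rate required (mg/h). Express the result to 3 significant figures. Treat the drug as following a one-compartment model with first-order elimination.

1370 mg/h

At steady state, infusion rate R₀ = Css × CL = 26.6 × 51.60 = 1373 mg/h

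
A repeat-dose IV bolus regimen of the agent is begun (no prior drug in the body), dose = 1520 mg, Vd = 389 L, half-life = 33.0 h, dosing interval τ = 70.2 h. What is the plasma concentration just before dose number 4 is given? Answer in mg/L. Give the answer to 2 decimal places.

C₀ per dose = Dose / Vd = 1520 / 389 = 3.907 mg/L
k = ln2 / t½ = 0.693147 / 33.0 = 0.02100 h⁻¹
Fraction remaining after one interval: r = e^(−kτ) = e^(−0.02100 × 70.2) = 0.2290
Before dose 4, 3 doses have been given (aged 1τ, 2τ, 3τ).
C_trough = C₀ × (r + r² + … + r^3) = C₀ × r(1−r^3)/(1−r)
        = 3.907 × 0.2290 × (1 − 0.01201) / (1 − 0.2290) = 1.147 mg/L

1.15 mg/L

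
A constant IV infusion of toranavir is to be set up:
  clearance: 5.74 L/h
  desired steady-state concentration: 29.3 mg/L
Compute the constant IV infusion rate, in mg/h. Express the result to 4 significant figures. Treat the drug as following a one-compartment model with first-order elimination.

168.2 mg/h

At steady state, infusion rate R₀ = Css × CL = 29.3 × 5.740 = 168.2 mg/h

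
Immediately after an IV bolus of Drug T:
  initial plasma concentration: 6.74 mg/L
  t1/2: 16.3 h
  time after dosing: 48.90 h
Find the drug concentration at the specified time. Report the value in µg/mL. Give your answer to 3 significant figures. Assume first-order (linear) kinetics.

0.843 µg/mL

k = ln2 / t½ = 0.693147 / 16.3 = 0.04252 h⁻¹
t / t½ = 48.90 / 16.3 = 3 half-lives
C = C₀ × (1/2)^3 = 6.740 × 0.1250 = 0.8425 mg/L
(0.8425 mg/L = 0.8425 µg/mL)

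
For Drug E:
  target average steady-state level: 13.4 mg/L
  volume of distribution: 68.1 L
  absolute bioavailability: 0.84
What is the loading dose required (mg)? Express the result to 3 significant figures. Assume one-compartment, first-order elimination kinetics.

1090 mg

LD = Css × Vd / F = 13.4 × 68.1 / 0.84 = 1086 mg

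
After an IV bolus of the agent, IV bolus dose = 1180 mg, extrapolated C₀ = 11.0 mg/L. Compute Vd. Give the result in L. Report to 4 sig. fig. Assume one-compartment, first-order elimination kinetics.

107.3 L

Vd = Dose / C₀ = 1180 / 11.0 = 107.3 L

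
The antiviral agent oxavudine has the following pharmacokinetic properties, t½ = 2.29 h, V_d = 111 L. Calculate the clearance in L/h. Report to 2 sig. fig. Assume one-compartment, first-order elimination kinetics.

k = ln2 / t½ = 0.693147 / 2.29 = 0.3027 h⁻¹
CL = k × Vd = 0.3027 × 111 = 33.60 L/h

34 L/h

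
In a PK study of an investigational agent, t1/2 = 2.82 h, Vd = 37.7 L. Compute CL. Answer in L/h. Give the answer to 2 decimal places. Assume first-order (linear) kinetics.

9.27 L/h

k = ln2 / t½ = 0.693147 / 2.82 = 0.2458 h⁻¹
CL = k × Vd = 0.2458 × 37.7 = 9.267 L/h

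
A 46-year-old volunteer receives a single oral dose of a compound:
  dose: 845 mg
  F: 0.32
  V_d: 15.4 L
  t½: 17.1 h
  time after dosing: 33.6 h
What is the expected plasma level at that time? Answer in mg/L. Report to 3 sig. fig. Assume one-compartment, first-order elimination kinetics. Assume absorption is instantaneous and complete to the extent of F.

4.50 mg/L

Amount reaching circulation = F × Dose = 0.32 × 845.0 = 270.4 mg
C₀ = F·Dose / Vd = 270.4 / 15.4 = 17.56 mg/L
k = ln2 / t½ = 0.693147 / 17.1 = 0.04053 h⁻¹
C = C₀ · e^(−k·t) = 17.56 × e^(−0.04053 × 33.6)
  = 17.56 × 0.2562 = 4.499 mg/L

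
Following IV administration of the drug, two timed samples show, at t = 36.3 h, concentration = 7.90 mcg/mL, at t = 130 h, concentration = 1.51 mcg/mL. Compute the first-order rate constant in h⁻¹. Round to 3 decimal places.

0.018 h⁻¹

k = ln(C₁/C₂) / (t₂ − t₁) = ln(7.90/1.51) / (130 − 36.3)
  = 1.655 / 93.70 = 0.01766 h⁻¹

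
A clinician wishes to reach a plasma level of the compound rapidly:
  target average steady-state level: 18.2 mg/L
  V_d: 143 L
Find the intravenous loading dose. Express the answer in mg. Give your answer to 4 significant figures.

2603 mg

LD = Css × Vd = 18.2 × 143 = 2603 mg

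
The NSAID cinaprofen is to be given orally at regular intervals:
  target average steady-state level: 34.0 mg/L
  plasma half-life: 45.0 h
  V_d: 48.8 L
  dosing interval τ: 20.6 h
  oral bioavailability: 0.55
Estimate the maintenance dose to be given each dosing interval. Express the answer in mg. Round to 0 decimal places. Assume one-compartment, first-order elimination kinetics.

957 mg

k = ln2 / t½ = 0.693147 / 45.0 = 0.01540 h⁻¹
CL = k × Vd = 0.01540 × 48.8 = 0.7515 L/h
At steady state, F × (Dose/τ) = Css × CL.
Dose = Css × CL × τ / F = 34.0 × 0.7515 × 20.6 / 0.55 = 957.0 mg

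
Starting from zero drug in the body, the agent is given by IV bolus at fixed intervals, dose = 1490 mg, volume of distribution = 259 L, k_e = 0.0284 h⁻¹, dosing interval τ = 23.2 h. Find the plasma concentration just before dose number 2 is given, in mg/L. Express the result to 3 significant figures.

C₀ per dose = Dose / Vd = 1490 / 259 = 5.753 mg/L
Fraction remaining after one interval: r = e^(−kτ) = e^(−0.02840 × 23.2) = 0.5174
Before dose 2, 1 dose has been given (aged 1τ).
C_trough = C₀ × r = 5.753 × 0.5174 = 2.977 mg/L

2.98 mg/L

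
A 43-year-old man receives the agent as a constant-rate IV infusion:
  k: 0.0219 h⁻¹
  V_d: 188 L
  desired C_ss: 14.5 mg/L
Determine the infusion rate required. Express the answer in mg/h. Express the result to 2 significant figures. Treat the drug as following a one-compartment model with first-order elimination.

CL = k × Vd = 0.02190 × 188 = 4.117 L/h
At steady state, infusion rate R₀ = Css × CL = 14.5 × 4.117 = 59.70 mg/h

60 mg/h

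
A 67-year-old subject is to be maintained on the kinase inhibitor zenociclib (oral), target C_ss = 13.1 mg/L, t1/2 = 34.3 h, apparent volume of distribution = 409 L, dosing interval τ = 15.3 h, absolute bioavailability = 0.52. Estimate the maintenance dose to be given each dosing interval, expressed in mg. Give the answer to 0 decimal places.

k = ln2 / t½ = 0.693147 / 34.3 = 0.02021 h⁻¹
CL = k × Vd = 0.02021 × 409 = 8.266 L/h
At steady state, F × (Dose/τ) = Css × CL.
Dose = Css × CL × τ / F = 13.1 × 8.266 × 15.3 / 0.52 = 3186 mg

3186 mg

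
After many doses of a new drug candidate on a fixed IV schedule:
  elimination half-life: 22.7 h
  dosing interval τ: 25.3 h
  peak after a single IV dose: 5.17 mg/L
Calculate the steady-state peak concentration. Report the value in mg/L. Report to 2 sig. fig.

9.6 mg/L

k = ln2 / t½ = 0.693147 / 22.7 = 0.03054 h⁻¹
e^(−kτ) = e^(−0.03054 × 25.3) = 0.4618
Accumulation ratio R = 1 / (1 − e^(−kτ)) = 1 / (1 − 0.4618) = 1.858
Steady-state peak = C₀ × R = 5.17 × 1.858 = 9.606 mg/L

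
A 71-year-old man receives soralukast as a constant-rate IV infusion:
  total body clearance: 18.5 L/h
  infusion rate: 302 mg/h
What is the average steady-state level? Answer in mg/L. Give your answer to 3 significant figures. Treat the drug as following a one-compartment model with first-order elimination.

16.3 mg/L

At steady state Css = R₀ / CL = 302 / 18.50 = 16.32 mg/L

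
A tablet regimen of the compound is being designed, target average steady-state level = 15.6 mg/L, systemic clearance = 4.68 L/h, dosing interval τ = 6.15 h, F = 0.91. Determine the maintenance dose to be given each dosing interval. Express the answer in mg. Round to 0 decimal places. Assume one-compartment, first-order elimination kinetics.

At steady state, F × (Dose/τ) = Css × CL.
Dose = Css × CL × τ / F = 15.6 × 4.680 × 6.15 / 0.91 = 493.4 mg

493 mg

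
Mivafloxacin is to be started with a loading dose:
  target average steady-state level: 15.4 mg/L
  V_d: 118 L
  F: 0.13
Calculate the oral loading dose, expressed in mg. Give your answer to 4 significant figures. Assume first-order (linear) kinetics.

13980 mg

LD = Css × Vd / F = 15.4 × 118 / 0.13 = 13980 mg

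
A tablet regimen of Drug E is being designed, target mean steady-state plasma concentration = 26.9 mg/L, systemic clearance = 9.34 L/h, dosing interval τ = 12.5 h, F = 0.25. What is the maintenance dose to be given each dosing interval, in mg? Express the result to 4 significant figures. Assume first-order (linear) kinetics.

12560 mg

At steady state, F × (Dose/τ) = Css × CL.
Dose = Css × CL × τ / F = 26.9 × 9.340 × 12.5 / 0.25 = 12560 mg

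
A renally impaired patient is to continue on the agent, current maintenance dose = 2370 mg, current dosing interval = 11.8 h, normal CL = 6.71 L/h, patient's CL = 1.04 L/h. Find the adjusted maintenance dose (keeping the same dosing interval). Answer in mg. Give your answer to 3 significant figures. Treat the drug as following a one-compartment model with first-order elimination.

To keep the same average steady-state level, dosing rate must scale with clearance.
CL ratio = 1.04 / 6.71 = 0.1550
New dose (same interval) = 2370 × 0.1550 = 367.4 mg

367 mg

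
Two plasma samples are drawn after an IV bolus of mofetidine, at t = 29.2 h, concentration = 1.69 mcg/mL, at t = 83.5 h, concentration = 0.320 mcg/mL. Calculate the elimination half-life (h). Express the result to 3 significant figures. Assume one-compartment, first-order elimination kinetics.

k = ln(C₁/C₂) / (t₂ − t₁) = ln(1.69/0.320) / (83.5 − 29.2)
  = 1.664 / 54.30 = 0.03064 h⁻¹
t½ = ln2 / k = 0.693147 / 0.03064 = 22.62 h

22.6 h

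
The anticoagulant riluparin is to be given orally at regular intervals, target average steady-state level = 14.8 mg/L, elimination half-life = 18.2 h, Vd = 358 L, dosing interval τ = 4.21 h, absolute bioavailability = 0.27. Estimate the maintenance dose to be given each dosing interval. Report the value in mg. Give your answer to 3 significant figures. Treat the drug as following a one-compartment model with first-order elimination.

k = ln2 / t½ = 0.693147 / 18.2 = 0.03809 h⁻¹
CL = k × Vd = 0.03809 × 358 = 13.64 L/h
At steady state, F × (Dose/τ) = Css × CL.
Dose = Css × CL × τ / F = 14.8 × 13.64 × 4.21 / 0.27 = 3148 mg

3150 mg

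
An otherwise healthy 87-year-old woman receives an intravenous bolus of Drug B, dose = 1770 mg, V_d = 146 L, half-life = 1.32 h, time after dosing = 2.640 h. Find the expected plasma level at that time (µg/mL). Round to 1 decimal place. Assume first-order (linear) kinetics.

3.0 µg/mL

C₀ = Dose / Vd = 1770 / 146 = 12.12 mg/L
k = ln2 / t½ = 0.693147 / 1.32 = 0.5251 h⁻¹
t / t½ = 2.640 / 1.32 = 2 half-lives
C = C₀ × (1/2)^2 = 12.12 × 0.2500 = 3.030 mg/L
(3.030 mg/L = 3.030 µg/mL)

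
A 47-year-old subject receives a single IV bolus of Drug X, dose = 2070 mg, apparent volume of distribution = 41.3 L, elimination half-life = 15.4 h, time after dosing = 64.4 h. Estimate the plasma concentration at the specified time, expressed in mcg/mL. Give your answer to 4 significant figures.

C₀ = Dose / Vd = 2070 / 41.3 = 50.12 mg/L
k = ln2 / t½ = 0.693147 / 15.4 = 0.04501 h⁻¹
C = C₀ · e^(−k·t) = 50.12 × e^(−0.04501 × 64.4)
  = 50.12 × 0.05510 = 2.762 mg/L
(2.762 mg/L = 2.762 mcg/mL)

2.762 mcg/mL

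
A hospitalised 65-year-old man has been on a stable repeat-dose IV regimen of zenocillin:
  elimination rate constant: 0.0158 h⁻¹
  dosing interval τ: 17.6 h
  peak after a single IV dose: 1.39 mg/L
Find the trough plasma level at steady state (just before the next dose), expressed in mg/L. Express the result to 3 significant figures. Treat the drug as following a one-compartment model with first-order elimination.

e^(−kτ) = e^(−0.01580 × 17.6) = 0.7572
Accumulation ratio R = 1 / (1 − e^(−kτ)) = 1 / (1 − 0.7572) = 4.119
Steady-state trough = C₀ × R × e^(−kτ) = 1.39 × 4.119 × 0.7572 = 4.335 mg/L

4.34 mg/L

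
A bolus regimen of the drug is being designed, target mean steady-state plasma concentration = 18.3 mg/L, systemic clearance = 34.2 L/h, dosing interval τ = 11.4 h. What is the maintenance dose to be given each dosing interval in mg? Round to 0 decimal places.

7135 mg

At steady state, Dose/τ = Css × CL.
Dose = Css × CL × τ = 18.3 × 34.20 × 11.4 = 7135 mg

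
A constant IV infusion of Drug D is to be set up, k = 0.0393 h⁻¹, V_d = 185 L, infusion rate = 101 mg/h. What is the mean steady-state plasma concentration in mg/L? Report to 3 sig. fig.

CL = k × Vd = 0.03930 × 185 = 7.271 L/h
At steady state Css = R₀ / CL = 101 / 7.271 = 13.89 mg/L

13.9 mg/L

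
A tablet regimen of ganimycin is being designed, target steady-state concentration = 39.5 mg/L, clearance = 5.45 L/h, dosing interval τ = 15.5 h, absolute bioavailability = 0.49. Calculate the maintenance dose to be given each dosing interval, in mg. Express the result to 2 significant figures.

At steady state, F × (Dose/τ) = Css × CL.
Dose = Css × CL × τ / F = 39.5 × 5.450 × 15.5 / 0.49 = 6810 mg

6800 mg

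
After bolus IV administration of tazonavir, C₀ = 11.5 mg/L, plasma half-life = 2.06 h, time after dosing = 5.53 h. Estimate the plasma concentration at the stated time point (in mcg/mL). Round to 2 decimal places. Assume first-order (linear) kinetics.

1.79 mcg/mL

k = ln2 / t½ = 0.693147 / 2.06 = 0.3365 h⁻¹
C = C₀ · e^(−k·t) = 11.50 × e^(−0.3365 × 5.53)
  = 11.50 × 0.1555 = 1.788 mg/L
(1.788 mg/L = 1.788 mcg/mL)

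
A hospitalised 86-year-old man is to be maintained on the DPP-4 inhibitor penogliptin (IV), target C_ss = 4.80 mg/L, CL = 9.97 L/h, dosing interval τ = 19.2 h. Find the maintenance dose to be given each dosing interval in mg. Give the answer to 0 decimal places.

At steady state, Dose/τ = Css × CL.
Dose = Css × CL × τ = 4.80 × 9.970 × 19.2 = 918.8 mg

919 mg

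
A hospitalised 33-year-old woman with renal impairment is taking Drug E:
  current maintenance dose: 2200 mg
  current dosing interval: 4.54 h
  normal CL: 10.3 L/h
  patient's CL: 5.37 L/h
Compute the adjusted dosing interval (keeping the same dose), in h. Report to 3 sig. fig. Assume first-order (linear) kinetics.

To keep the same average steady-state level, dosing rate must scale with clearance.
CL ratio = 5.37 / 10.3 = 0.5214
New interval (same dose) = 4.54 / 0.5214 = 8.707 h

8.71 h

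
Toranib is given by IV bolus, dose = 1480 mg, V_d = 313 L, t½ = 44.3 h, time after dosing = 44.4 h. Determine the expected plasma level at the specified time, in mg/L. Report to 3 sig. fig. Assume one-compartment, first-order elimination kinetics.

2.36 mg/L

C₀ = Dose / Vd = 1480 / 313 = 4.728 mg/L
k = ln2 / t½ = 0.693147 / 44.3 = 0.01565 h⁻¹
C = C₀ · e^(−k·t) = 4.728 × e^(−0.01565 × 44.4)
  = 4.728 × 0.4991 = 2.360 mg/L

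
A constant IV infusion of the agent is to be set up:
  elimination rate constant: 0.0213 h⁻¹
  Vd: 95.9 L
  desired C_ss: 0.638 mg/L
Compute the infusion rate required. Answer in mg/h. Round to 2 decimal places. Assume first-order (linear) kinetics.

CL = k × Vd = 0.02130 × 95.9 = 2.043 L/h
At steady state, infusion rate R₀ = Css × CL = 0.638 × 2.043 = 1.303 mg/h

1.30 mg/h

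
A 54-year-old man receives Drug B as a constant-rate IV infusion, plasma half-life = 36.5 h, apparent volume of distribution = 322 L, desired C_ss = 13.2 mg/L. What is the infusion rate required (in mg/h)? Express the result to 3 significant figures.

k = ln2 / t½ = 0.693147 / 36.5 = 0.01899 h⁻¹
CL = k × Vd = 0.01899 × 322 = 6.115 L/h
At steady state, infusion rate R₀ = Css × CL = 13.2 × 6.115 = 80.72 mg/h

80.7 mg/h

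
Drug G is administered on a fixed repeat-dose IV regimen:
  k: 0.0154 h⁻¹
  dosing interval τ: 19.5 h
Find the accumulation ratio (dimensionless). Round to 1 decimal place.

e^(−kτ) = e^(−0.01540 × 19.5) = 0.7406
Accumulation ratio R = 1 / (1 − e^(−kτ)) = 1 / (1 − 0.7406) = 3.855

3.9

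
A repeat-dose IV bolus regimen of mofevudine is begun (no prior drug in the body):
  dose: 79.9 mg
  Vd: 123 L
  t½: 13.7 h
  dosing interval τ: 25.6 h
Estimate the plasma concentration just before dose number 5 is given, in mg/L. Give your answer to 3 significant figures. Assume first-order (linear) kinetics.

0.244 mg/L

C₀ per dose = Dose / Vd = 79.9 / 123 = 0.6496 mg/L
k = ln2 / t½ = 0.693147 / 13.7 = 0.05059 h⁻¹
Fraction remaining after one interval: r = e^(−kτ) = e^(−0.05059 × 25.6) = 0.2739
Before dose 5, 4 doses have been given (aged 1τ, 2τ, 3τ, 4τ).
C_trough = C₀ × (r + r² + … + r^4) = C₀ × r(1−r^4)/(1−r)
        = 0.6496 × 0.2739 × (1 − 0.005628) / (1 − 0.2739) = 0.2437 mg/L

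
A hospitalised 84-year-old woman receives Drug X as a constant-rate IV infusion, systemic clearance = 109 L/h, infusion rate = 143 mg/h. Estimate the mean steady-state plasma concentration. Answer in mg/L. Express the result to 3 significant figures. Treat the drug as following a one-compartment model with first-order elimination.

At steady state Css = R₀ / CL = 143 / 109.0 = 1.312 mg/L

1.31 mg/L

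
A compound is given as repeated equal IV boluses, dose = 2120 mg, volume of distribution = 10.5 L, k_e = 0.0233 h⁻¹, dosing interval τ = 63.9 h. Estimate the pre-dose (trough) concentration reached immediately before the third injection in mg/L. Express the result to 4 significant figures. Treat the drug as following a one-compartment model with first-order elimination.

C₀ per dose = Dose / Vd = 2120 / 10.5 = 201.9 mg/L
Fraction remaining after one interval: r = e^(−kτ) = e^(−0.02330 × 63.9) = 0.2256
Before dose 3, 2 doses have been given (aged 1τ, 2τ).
C_trough = C₀ × (r + r²) = 201.9 × (0.2256 + 0.05090) = 55.83 mg/L

55.83 mg/L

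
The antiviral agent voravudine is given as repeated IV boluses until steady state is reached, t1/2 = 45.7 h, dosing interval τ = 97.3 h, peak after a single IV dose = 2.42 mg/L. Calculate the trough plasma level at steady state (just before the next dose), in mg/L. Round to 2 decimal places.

0.72 mg/L

k = ln2 / t½ = 0.693147 / 45.7 = 0.01517 h⁻¹
e^(−kτ) = e^(−0.01517 × 97.3) = 0.2285
Accumulation ratio R = 1 / (1 − e^(−kτ)) = 1 / (1 − 0.2285) = 1.296
Steady-state trough = C₀ × R × e^(−kτ) = 2.42 × 1.296 × 0.2285 = 0.7166 mg/L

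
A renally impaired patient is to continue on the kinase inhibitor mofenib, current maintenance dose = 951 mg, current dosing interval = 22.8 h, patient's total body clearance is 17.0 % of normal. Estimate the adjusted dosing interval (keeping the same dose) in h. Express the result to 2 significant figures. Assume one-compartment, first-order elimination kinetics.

To keep the same average steady-state level, dosing rate must scale with clearance.
CL ratio = 17.0 / 100 = 0.1700
New interval (same dose) = 22.8 / 0.1700 = 134.1 h

130 h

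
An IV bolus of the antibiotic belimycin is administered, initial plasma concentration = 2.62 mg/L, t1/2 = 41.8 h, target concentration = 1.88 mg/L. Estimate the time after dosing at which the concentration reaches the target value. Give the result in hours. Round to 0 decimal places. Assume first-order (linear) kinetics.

k = ln2 / t½ = 0.693147 / 41.8 = 0.01658 h⁻¹
t = ln(C₀ / C) / k = ln(2.620 / 1.88) / 0.01658
  = ln(1.394) / 0.01658 = 0.3322 / 0.01658 = 20.04 h

20 h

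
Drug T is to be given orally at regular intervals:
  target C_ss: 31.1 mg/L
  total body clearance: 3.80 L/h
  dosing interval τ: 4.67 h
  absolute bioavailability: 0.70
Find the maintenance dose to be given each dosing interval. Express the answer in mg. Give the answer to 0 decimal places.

788 mg

At steady state, F × (Dose/τ) = Css × CL.
Dose = Css × CL × τ / F = 31.1 × 3.800 × 4.67 / 0.70 = 788.4 mg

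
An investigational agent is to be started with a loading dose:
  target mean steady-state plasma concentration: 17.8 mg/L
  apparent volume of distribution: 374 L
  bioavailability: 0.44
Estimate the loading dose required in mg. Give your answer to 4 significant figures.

LD = Css × Vd / F = 17.8 × 374 / 0.44 = 15130 mg

15130 mg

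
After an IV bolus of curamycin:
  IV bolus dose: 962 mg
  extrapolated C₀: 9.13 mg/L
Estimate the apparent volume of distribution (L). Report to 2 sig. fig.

Vd = Dose / C₀ = 962.0 / 9.13 = 105.4 L

110 L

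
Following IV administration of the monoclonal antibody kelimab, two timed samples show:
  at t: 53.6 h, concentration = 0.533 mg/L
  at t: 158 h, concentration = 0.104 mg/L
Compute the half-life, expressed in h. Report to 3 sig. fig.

44.3 h

k = ln(C₁/C₂) / (t₂ − t₁) = ln(0.533/0.104) / (158 − 53.6)
  = 1.634 / 104.4 = 0.01565 h⁻¹
t½ = ln2 / k = 0.693147 / 0.01565 = 44.29 h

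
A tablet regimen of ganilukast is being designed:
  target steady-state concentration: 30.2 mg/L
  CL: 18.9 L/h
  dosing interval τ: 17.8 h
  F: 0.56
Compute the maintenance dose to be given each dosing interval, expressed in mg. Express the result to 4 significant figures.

At steady state, F × (Dose/τ) = Css × CL.
Dose = Css × CL × τ / F = 30.2 × 18.90 × 17.8 / 0.56 = 18140 mg

18140 mg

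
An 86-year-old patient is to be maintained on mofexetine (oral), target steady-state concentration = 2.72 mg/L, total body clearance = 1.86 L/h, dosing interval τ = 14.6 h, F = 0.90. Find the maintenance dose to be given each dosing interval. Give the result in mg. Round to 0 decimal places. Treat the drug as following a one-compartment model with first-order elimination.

82 mg

At steady state, F × (Dose/τ) = Css × CL.
Dose = Css × CL × τ / F = 2.72 × 1.860 × 14.6 / 0.90 = 82.07 mg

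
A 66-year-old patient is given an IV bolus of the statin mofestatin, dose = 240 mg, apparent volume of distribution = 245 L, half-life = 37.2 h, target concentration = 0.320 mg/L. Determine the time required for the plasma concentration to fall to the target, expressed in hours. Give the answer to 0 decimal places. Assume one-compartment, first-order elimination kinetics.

C₀ = Dose / Vd = 240.0 / 245 = 0.9796 mg/L
k = ln2 / t½ = 0.693147 / 37.2 = 0.01863 h⁻¹
t = ln(C₀ / C) / k = ln(0.9796 / 0.320) / 0.01863
  = ln(3.061) / 0.01863 = 1.119 / 0.01863 = 60.06 h

60 h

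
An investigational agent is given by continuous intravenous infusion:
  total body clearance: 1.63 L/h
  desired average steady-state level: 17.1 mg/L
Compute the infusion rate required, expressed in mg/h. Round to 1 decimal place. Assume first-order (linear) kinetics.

At steady state, infusion rate R₀ = Css × CL = 17.1 × 1.630 = 27.87 mg/h

27.9 mg/h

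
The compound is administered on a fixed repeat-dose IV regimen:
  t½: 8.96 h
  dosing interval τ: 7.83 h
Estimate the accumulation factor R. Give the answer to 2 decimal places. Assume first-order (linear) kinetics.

k = ln2 / t½ = 0.693147 / 8.96 = 0.07736 h⁻¹
e^(−kτ) = e^(−0.07736 × 7.83) = 0.5457
Accumulation ratio R = 1 / (1 − e^(−kτ)) = 1 / (1 − 0.5457) = 2.201

2.20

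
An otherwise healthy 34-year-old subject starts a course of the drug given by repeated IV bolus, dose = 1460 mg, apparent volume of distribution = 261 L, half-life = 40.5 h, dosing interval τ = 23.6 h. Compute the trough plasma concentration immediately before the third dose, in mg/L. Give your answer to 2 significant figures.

C₀ per dose = Dose / Vd = 1460 / 261 = 5.594 mg/L
k = ln2 / t½ = 0.693147 / 40.5 = 0.01711 h⁻¹
Fraction remaining after one interval: r = e^(−kτ) = e^(−0.01711 × 23.6) = 0.6678
Before dose 3, 2 doses have been given (aged 1τ, 2τ).
C_trough = C₀ × (r + r²) = 5.594 × (0.6678 + 0.4460) = 6.231 mg/L

6.2 mg/L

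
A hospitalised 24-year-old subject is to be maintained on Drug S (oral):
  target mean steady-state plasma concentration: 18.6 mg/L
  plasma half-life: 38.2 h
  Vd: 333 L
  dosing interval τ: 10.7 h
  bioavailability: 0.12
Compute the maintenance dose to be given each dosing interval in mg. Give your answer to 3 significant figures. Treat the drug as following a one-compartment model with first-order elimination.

10000 mg

k = ln2 / t½ = 0.693147 / 38.2 = 0.01815 h⁻¹
CL = k × Vd = 0.01815 × 333 = 6.044 L/h
At steady state, F × (Dose/τ) = Css × CL.
Dose = Css × CL × τ / F = 18.6 × 6.044 × 10.7 / 0.12 = 10020 mg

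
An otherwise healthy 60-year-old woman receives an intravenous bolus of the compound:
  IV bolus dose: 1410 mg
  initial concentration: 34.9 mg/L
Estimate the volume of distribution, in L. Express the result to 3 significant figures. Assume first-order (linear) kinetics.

40.4 L

Vd = Dose / C₀ = 1410 / 34.9 = 40.40 L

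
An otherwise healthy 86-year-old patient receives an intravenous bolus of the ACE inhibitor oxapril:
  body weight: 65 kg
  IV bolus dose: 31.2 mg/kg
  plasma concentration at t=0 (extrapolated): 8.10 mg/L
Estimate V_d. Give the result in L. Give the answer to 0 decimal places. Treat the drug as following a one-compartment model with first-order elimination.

Dose = 31.2 × 65 = 2028 mg
Vd = Dose / C₀ = 2028 / 8.10 = 250.4 L

250 L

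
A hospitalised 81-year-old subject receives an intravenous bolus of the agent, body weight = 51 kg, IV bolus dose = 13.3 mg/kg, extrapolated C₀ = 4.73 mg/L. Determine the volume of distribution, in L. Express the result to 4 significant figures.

Dose = 13.3 × 51 = 678.3 mg
Vd = Dose / C₀ = 678.3 / 4.73 = 143.4 L

143.4 L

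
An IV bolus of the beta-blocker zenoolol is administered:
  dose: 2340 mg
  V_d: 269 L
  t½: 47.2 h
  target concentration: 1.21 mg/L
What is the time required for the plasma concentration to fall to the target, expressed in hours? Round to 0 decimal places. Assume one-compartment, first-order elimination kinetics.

134 h

C₀ = Dose / Vd = 2340 / 269 = 8.699 mg/L
k = ln2 / t½ = 0.693147 / 47.2 = 0.01469 h⁻¹
t = ln(C₀ / C) / k = ln(8.699 / 1.21) / 0.01469
  = ln(7.189) / 0.01469 = 1.973 / 0.01469 = 134.3 h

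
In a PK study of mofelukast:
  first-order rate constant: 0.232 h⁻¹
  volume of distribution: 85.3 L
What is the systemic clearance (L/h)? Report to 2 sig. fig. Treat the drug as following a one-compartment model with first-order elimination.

20 L/h

CL = k × Vd = 0.232 × 85.3 = 19.79 L/h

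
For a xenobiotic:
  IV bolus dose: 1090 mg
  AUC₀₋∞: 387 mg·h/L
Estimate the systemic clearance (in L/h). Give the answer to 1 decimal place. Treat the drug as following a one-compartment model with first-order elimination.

CL = Dose / AUC = 1090 / 387 = 2.817 L/h

2.8 L/h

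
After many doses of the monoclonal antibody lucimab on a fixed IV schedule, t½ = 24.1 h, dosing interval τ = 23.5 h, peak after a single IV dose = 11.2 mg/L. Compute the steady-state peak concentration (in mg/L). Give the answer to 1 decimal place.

22.8 mg/L

k = ln2 / t½ = 0.693147 / 24.1 = 0.02876 h⁻¹
e^(−kτ) = e^(−0.02876 × 23.5) = 0.5087
Accumulation ratio R = 1 / (1 − e^(−kτ)) = 1 / (1 − 0.5087) = 2.035
Steady-state peak = C₀ × R = 11.2 × 2.035 = 22.79 mg/L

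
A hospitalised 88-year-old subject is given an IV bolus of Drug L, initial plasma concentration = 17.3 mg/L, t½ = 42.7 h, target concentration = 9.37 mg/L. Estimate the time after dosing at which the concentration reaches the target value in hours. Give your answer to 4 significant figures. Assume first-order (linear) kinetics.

37.77 h

k = ln2 / t½ = 0.693147 / 42.7 = 0.01623 h⁻¹
t = ln(C₀ / C) / k = ln(17.30 / 9.37) / 0.01623
  = ln(1.846) / 0.01623 = 0.6130 / 0.01623 = 37.77 h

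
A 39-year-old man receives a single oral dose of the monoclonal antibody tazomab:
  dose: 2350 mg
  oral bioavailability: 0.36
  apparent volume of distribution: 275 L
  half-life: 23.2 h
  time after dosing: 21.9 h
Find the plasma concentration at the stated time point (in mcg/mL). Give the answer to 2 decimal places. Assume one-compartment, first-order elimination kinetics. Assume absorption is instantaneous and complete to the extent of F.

1.60 mcg/mL

Amount reaching circulation = F × Dose = 0.36 × 2350 = 846.0 mg
C₀ = F·Dose / Vd = 846.0 / 275 = 3.076 mg/L
k = ln2 / t½ = 0.693147 / 23.2 = 0.02988 h⁻¹
C = C₀ · e^(−k·t) = 3.076 × e^(−0.02988 × 21.9)
  = 3.076 × 0.5198 = 1.599 mg/L
(1.599 mg/L = 1.599 mcg/mL)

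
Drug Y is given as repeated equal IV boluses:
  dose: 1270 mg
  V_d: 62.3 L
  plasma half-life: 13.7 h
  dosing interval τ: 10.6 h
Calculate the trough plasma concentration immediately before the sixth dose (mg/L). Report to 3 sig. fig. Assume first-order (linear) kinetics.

26.8 mg/L

C₀ per dose = Dose / Vd = 1270 / 62.3 = 20.39 mg/L
k = ln2 / t½ = 0.693147 / 13.7 = 0.05059 h⁻¹
Fraction remaining after one interval: r = e^(−kτ) = e^(−0.05059 × 10.6) = 0.5849
Before dose 6, 5 doses have been given (aged 1τ, 2τ, 3τ, 4τ, 5τ).
C_trough = C₀ × (r + r² + … + r^5) = C₀ × r(1−r^5)/(1−r)
        = 20.39 × 0.5849 × (1 − 0.06846) / (1 − 0.5849) = 26.76 mg/L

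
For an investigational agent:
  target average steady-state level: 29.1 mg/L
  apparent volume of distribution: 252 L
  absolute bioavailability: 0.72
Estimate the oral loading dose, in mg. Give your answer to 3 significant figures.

10200 mg

LD = Css × Vd / F = 29.1 × 252 / 0.72 = 10190 mg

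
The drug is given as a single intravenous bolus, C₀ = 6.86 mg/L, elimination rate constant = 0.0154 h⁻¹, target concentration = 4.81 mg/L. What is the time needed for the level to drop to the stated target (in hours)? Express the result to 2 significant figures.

23 h

t = ln(C₀ / C) / k = ln(6.860 / 4.81) / 0.01540
  = ln(1.426) / 0.01540 = 0.3549 / 0.01540 = 23.05 h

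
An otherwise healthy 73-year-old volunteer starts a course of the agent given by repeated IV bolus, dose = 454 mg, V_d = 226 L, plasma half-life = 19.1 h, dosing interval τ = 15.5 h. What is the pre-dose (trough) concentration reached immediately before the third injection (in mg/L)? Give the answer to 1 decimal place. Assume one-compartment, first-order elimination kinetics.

C₀ per dose = Dose / Vd = 454 / 226 = 2.009 mg/L
k = ln2 / t½ = 0.693147 / 19.1 = 0.03629 h⁻¹
Fraction remaining after one interval: r = e^(−kτ) = e^(−0.03629 × 15.5) = 0.5698
Before dose 3, 2 doses have been given (aged 1τ, 2τ).
C_trough = C₀ × (r + r²) = 2.009 × (0.5698 + 0.3247) = 1.797 mg/L

1.8 mg/L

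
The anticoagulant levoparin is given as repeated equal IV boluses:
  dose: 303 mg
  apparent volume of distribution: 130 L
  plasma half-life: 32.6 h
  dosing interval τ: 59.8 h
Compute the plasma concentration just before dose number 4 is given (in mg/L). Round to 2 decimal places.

0.89 mg/L

C₀ per dose = Dose / Vd = 303 / 130 = 2.331 mg/L
k = ln2 / t½ = 0.693147 / 32.6 = 0.02126 h⁻¹
Fraction remaining after one interval: r = e^(−kτ) = e^(−0.02126 × 59.8) = 0.2805
Before dose 4, 3 doses have been given (aged 1τ, 2τ, 3τ).
C_trough = C₀ × (r + r² + … + r^3) = C₀ × r(1−r^3)/(1−r)
        = 2.331 × 0.2805 × (1 − 0.02207) / (1 − 0.2805) = 0.8887 mg/L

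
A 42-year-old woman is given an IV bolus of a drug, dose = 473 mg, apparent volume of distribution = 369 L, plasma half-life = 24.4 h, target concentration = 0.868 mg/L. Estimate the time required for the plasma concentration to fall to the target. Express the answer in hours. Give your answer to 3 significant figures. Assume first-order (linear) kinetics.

C₀ = Dose / Vd = 473.0 / 369 = 1.282 mg/L
k = ln2 / t½ = 0.693147 / 24.4 = 0.02841 h⁻¹
t = ln(C₀ / C) / k = ln(1.282 / 0.868) / 0.02841
  = ln(1.477) / 0.02841 = 0.3900 / 0.02841 = 13.73 h

13.7 h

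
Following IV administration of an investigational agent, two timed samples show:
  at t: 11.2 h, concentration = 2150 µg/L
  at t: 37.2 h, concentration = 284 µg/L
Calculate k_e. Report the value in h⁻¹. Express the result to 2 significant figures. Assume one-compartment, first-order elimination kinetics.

k = ln(C₁/C₂) / (t₂ − t₁) = ln(2150/284) / (37.2 − 11.2)
  = 2.024 / 26.00 = 0.07785 h⁻¹

0.078 h⁻¹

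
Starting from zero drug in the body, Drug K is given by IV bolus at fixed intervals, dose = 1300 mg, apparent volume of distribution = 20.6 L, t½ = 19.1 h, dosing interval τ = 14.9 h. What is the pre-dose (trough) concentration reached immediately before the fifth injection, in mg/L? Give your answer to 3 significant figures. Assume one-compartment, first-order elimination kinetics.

C₀ per dose = Dose / Vd = 1300 / 20.6 = 63.11 mg/L
k = ln2 / t½ = 0.693147 / 19.1 = 0.03629 h⁻¹
Fraction remaining after one interval: r = e^(−kτ) = e^(−0.03629 × 14.9) = 0.5823
Before dose 5, 4 doses have been given (aged 1τ, 2τ, 3τ, 4τ).
C_trough = C₀ × (r + r² + … + r^4) = C₀ × r(1−r^4)/(1−r)
        = 63.11 × 0.5823 × (1 − 0.1150) / (1 − 0.5823) = 77.86 mg/L

77.9 mg/L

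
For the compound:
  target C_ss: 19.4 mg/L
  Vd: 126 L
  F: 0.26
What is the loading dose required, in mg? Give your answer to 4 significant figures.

LD = Css × Vd / F = 19.4 × 126 / 0.26 = 9402 mg

9402 mg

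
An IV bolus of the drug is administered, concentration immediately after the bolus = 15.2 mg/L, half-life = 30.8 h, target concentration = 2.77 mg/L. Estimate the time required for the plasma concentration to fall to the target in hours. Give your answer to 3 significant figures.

75.6 h

k = ln2 / t½ = 0.693147 / 30.8 = 0.02250 h⁻¹
t = ln(C₀ / C) / k = ln(15.20 / 2.77) / 0.02250
  = ln(5.487) / 0.02250 = 1.702 / 0.02250 = 75.64 h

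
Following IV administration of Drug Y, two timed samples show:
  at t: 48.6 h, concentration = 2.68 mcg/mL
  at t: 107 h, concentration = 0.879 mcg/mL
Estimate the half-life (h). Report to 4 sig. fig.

36.31 h

k = ln(C₁/C₂) / (t₂ − t₁) = ln(2.68/0.879) / (107 − 48.6)
  = 1.115 / 58.40 = 0.01909 h⁻¹
t½ = ln2 / k = 0.693147 / 0.01909 = 36.31 h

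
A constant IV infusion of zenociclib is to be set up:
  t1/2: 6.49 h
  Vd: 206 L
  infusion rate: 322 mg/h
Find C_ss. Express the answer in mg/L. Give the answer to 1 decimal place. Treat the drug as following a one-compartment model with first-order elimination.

14.6 mg/L

k = ln2 / t½ = 0.693147 / 6.49 = 0.1068 h⁻¹
CL = k × Vd = 0.1068 × 206 = 22.00 L/h
At steady state Css = R₀ / CL = 322 / 22.00 = 14.64 mg/L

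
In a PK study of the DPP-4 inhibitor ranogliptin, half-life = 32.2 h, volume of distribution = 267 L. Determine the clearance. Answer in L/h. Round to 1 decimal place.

k = ln2 / t½ = 0.693147 / 32.2 = 0.02153 h⁻¹
CL = k × Vd = 0.02153 × 267 = 5.749 L/h

5.7 L/h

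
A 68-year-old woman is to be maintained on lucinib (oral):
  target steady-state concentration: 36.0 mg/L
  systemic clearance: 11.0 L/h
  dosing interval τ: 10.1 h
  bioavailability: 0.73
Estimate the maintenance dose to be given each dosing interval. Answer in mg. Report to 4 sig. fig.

At steady state, F × (Dose/τ) = Css × CL.
Dose = Css × CL × τ / F = 36.0 × 11.00 × 10.1 / 0.73 = 5479 mg

5479 mg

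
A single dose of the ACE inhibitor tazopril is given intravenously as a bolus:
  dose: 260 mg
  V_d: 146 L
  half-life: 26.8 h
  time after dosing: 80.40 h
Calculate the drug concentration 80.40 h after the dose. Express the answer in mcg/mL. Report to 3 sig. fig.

0.223 mcg/mL

C₀ = Dose / Vd = 260.0 / 146 = 1.781 mg/L
k = ln2 / t½ = 0.693147 / 26.8 = 0.02586 h⁻¹
t / t½ = 80.40 / 26.8 = 3 half-lives
C = C₀ × (1/2)^3 = 1.781 × 0.1250 = 0.2226 mg/L
(0.2226 mg/L = 0.2226 mcg/mL)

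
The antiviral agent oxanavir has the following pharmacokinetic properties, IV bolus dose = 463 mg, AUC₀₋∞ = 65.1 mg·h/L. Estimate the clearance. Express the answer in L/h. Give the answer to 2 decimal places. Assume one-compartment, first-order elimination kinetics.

7.11 L/h

CL = Dose / AUC = 463 / 65.1 = 7.112 L/h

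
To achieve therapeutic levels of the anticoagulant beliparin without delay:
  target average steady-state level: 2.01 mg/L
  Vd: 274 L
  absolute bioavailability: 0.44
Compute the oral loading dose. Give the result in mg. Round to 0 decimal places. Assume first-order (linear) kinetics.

LD = Css × Vd / F = 2.01 × 274 / 0.44 = 1252 mg

1252 mg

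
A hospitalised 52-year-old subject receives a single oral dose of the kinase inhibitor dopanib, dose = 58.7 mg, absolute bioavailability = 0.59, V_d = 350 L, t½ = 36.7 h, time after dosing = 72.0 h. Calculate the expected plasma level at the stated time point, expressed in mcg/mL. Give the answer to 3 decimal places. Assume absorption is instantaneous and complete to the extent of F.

Amount reaching circulation = F × Dose = 0.59 × 58.70 = 34.63 mg
C₀ = F·Dose / Vd = 34.63 / 350 = 0.09894 mg/L
k = ln2 / t½ = 0.693147 / 36.7 = 0.01889 h⁻¹
C = C₀ · e^(−k·t) = 0.09894 × e^(−0.01889 × 72.0)
  = 0.09894 × 0.2566 = 0.02539 mg/L
(0.02539 mg/L = 0.02539 mcg/mL)

0.025 mcg/mL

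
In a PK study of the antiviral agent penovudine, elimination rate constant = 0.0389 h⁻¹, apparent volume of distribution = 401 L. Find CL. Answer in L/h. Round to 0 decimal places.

CL = k × Vd = 0.0389 × 401 = 15.60 L/h

16 L/h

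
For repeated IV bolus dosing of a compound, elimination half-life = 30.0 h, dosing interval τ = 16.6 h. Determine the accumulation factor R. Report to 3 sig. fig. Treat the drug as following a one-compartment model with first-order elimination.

k = ln2 / t½ = 0.693147 / 30.0 = 0.02310 h⁻¹
e^(−kτ) = e^(−0.02310 × 16.6) = 0.6815
Accumulation ratio R = 1 / (1 − e^(−kτ)) = 1 / (1 − 0.6815) = 3.140

3.14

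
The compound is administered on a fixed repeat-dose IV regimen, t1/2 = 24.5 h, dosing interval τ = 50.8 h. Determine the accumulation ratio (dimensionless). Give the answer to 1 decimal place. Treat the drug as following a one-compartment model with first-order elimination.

k = ln2 / t½ = 0.693147 / 24.5 = 0.02829 h⁻¹
e^(−kτ) = e^(−0.02829 × 50.8) = 0.2376
Accumulation ratio R = 1 / (1 − e^(−kτ)) = 1 / (1 − 0.2376) = 1.312

1.3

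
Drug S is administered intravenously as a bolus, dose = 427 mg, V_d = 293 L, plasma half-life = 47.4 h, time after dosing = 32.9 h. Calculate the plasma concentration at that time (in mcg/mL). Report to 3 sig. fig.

C₀ = Dose / Vd = 427.0 / 293 = 1.457 mg/L
k = ln2 / t½ = 0.693147 / 47.4 = 0.01462 h⁻¹
C = C₀ · e^(−k·t) = 1.457 × e^(−0.01462 × 32.9)
  = 1.457 × 0.6182 = 0.9007 mg/L
(0.9007 mg/L = 0.9007 mcg/mL)

0.901 mcg/mL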